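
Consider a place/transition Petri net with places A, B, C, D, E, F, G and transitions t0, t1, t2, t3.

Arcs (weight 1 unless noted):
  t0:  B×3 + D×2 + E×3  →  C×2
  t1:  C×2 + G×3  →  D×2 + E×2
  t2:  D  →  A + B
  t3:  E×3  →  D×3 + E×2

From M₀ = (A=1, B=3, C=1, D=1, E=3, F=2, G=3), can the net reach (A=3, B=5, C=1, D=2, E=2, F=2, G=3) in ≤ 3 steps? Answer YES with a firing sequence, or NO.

YES — reachable via ⟨t2, t3, t2⟩ (3 firings)

step 1: fire t2:  (A=1, B=3, C=1, D=1, E=3, F=2, G=3) → (A=2, B=4, C=1, D=0, E=3, F=2, G=3)
step 2: fire t3:  (A=2, B=4, C=1, D=0, E=3, F=2, G=3) → (A=2, B=4, C=1, D=3, E=2, F=2, G=3)
step 3: fire t2:  (A=2, B=4, C=1, D=3, E=2, F=2, G=3) → (A=3, B=5, C=1, D=2, E=2, F=2, G=3)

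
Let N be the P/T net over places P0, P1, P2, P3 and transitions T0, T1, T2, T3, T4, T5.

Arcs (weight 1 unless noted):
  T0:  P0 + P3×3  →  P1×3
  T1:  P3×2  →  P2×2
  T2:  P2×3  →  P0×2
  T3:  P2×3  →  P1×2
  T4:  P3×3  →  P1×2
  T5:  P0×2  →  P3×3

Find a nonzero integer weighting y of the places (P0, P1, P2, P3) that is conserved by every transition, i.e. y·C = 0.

y = (P0:3, P1:3, P2:2, P3:2)

Incidence matrix C (rows=places, cols=transitions):
       T0   T1   T2   T3   T4   T5
   P0  -1    0    2    0    0   -2
   P1   3    0    0    2    2    0
   P2   0    2   -3   -3    0    0
   P3  -3   -2    0    0   -3    3

Candidate y = [3, 3, 2, 2]; check y·C column-wise:
  col T0: 3·-1 + 3·3 + 2·0 + 2·-3 = 0
  col T1: 3·0 + 3·0 + 2·2 + 2·-2 = 0
  col T2: 3·2 + 3·0 + 2·-3 + 2·0 = 0
  col T3: 3·0 + 3·2 + 2·-3 + 2·0 = 0
  col T4: 3·0 + 3·2 + 2·0 + 2·-3 = 0
  col T5: 3·-2 + 3·0 + 2·0 + 2·3 = 0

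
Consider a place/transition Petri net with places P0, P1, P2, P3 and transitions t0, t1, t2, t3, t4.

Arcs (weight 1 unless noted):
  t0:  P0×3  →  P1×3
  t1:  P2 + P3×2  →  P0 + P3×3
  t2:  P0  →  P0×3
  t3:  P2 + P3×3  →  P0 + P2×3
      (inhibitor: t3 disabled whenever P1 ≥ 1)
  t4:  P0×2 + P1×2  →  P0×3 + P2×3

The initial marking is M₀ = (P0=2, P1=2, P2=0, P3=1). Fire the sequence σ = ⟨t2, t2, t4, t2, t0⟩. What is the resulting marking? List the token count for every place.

(P0=6, P1=3, P2=3, P3=1)

step 1: fire t2:  (P0=2, P1=2, P2=0, P3=1) → (P0=4, P1=2, P2=0, P3=1)
step 2: fire t2:  (P0=4, P1=2, P2=0, P3=1) → (P0=6, P1=2, P2=0, P3=1)
step 3: fire t4:  (P0=6, P1=2, P2=0, P3=1) → (P0=7, P1=0, P2=3, P3=1)
step 4: fire t2:  (P0=7, P1=0, P2=3, P3=1) → (P0=9, P1=0, P2=3, P3=1)
step 5: fire t0:  (P0=9, P1=0, P2=3, P3=1) → (P0=6, P1=3, P2=3, P3=1)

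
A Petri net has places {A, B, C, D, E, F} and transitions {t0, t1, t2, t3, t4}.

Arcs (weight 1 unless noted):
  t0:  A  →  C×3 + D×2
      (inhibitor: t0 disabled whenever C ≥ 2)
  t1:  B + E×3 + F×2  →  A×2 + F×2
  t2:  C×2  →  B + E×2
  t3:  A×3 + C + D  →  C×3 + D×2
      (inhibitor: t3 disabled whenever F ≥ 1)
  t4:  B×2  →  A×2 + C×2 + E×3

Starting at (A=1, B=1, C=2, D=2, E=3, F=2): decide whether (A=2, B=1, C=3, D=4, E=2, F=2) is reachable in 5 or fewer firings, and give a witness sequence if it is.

YES — reachable via ⟨t1, t2, t0⟩ (3 firings)

step 1: fire t1:  (A=1, B=1, C=2, D=2, E=3, F=2) → (A=3, B=0, C=2, D=2, E=0, F=2)
step 2: fire t2:  (A=3, B=0, C=2, D=2, E=0, F=2) → (A=3, B=1, C=0, D=2, E=2, F=2)
step 3: fire t0:  (A=3, B=1, C=0, D=2, E=2, F=2) → (A=2, B=1, C=3, D=4, E=2, F=2)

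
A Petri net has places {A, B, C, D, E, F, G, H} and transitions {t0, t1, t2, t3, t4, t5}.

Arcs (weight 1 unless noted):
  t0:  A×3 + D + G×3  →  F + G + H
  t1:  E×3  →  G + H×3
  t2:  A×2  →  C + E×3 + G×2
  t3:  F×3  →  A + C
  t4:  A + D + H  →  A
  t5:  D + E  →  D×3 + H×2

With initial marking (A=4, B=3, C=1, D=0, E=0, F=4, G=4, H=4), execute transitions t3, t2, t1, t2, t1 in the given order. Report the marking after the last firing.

step 1: fire t3:  (A=4, B=3, C=1, D=0, E=0, F=4, G=4, H=4) → (A=5, B=3, C=2, D=0, E=0, F=1, G=4, H=4)
step 2: fire t2:  (A=5, B=3, C=2, D=0, E=0, F=1, G=4, H=4) → (A=3, B=3, C=3, D=0, E=3, F=1, G=6, H=4)
step 3: fire t1:  (A=3, B=3, C=3, D=0, E=3, F=1, G=6, H=4) → (A=3, B=3, C=3, D=0, E=0, F=1, G=7, H=7)
step 4: fire t2:  (A=3, B=3, C=3, D=0, E=0, F=1, G=7, H=7) → (A=1, B=3, C=4, D=0, E=3, F=1, G=9, H=7)
step 5: fire t1:  (A=1, B=3, C=4, D=0, E=3, F=1, G=9, H=7) → (A=1, B=3, C=4, D=0, E=0, F=1, G=10, H=10)

(A=1, B=3, C=4, D=0, E=0, F=1, G=10, H=10)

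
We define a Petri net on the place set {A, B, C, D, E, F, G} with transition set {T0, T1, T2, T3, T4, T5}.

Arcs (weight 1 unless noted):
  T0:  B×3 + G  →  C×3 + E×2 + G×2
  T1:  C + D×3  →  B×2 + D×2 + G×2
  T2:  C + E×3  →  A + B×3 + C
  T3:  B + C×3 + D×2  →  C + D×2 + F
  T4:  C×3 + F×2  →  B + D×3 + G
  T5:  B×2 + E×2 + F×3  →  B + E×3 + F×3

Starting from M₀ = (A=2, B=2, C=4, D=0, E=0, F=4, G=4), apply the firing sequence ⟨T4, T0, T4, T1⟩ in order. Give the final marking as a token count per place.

step 1: fire T4:  (A=2, B=2, C=4, D=0, E=0, F=4, G=4) → (A=2, B=3, C=1, D=3, E=0, F=2, G=5)
step 2: fire T0:  (A=2, B=3, C=1, D=3, E=0, F=2, G=5) → (A=2, B=0, C=4, D=3, E=2, F=2, G=6)
step 3: fire T4:  (A=2, B=0, C=4, D=3, E=2, F=2, G=6) → (A=2, B=1, C=1, D=6, E=2, F=0, G=7)
step 4: fire T1:  (A=2, B=1, C=1, D=6, E=2, F=0, G=7) → (A=2, B=3, C=0, D=5, E=2, F=0, G=9)

(A=2, B=3, C=0, D=5, E=2, F=0, G=9)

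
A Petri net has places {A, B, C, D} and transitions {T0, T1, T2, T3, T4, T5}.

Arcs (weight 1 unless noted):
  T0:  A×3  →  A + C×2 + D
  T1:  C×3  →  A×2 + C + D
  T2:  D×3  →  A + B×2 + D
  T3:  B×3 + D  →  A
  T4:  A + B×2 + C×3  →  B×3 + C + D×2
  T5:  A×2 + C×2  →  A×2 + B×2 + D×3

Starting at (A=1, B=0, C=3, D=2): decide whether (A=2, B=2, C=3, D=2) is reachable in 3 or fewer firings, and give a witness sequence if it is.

YES — reachable via ⟨T1, T0, T2⟩ (3 firings)

step 1: fire T1:  (A=1, B=0, C=3, D=2) → (A=3, B=0, C=1, D=3)
step 2: fire T0:  (A=3, B=0, C=1, D=3) → (A=1, B=0, C=3, D=4)
step 3: fire T2:  (A=1, B=0, C=3, D=4) → (A=2, B=2, C=3, D=2)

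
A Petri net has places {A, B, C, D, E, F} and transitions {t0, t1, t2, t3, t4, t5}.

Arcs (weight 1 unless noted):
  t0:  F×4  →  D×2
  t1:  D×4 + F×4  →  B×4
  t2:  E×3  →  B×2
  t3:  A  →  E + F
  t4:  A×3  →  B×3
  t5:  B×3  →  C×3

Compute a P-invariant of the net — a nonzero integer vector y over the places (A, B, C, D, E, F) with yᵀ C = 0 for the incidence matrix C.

Incidence matrix C (rows=places, cols=transitions):
       t0   t1   t2   t3   t4   t5
    A   0    0    0   -1   -3    0
    B   0    4    2    0    3   -3
    C   0    0    0    0    0    3
    D   2   -4    0    0    0    0
    E   0    0   -3    1    0    0
    F  -4   -4    0    1    0    0

Candidate y = [3, 3, 3, 2, 2, 1]; check y·C column-wise:
  col t0: 3·0 + 3·0 + 3·0 + 2·2 + 2·0 + 1·-4 = 0
  col t1: 3·0 + 3·4 + 3·0 + 2·-4 + 2·0 + 1·-4 = 0
  col t2: 3·0 + 3·2 + 3·0 + 2·0 + 2·-3 + 1·0 = 0
  col t3: 3·-1 + 3·0 + 3·0 + 2·0 + 2·1 + 1·1 = 0
  col t4: 3·-3 + 3·3 + 3·0 + 2·0 + 2·0 + 1·0 = 0
  col t5: 3·0 + 3·-3 + 3·3 + 2·0 + 2·0 + 1·0 = 0

y = (A:3, B:3, C:3, D:2, E:2, F:1)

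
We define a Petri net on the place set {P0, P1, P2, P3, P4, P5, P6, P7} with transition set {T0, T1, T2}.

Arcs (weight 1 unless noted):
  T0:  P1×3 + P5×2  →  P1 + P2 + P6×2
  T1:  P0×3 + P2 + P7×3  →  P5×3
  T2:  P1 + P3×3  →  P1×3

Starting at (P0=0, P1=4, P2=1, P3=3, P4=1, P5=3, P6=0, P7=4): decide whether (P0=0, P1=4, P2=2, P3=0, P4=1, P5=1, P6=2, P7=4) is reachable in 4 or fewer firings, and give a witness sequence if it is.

step 1: fire T0:  (P0=0, P1=4, P2=1, P3=3, P4=1, P5=3, P6=0, P7=4) → (P0=0, P1=2, P2=2, P3=3, P4=1, P5=1, P6=2, P7=4)
step 2: fire T2:  (P0=0, P1=2, P2=2, P3=3, P4=1, P5=1, P6=2, P7=4) → (P0=0, P1=4, P2=2, P3=0, P4=1, P5=1, P6=2, P7=4)

YES — reachable via ⟨T0, T2⟩ (2 firings)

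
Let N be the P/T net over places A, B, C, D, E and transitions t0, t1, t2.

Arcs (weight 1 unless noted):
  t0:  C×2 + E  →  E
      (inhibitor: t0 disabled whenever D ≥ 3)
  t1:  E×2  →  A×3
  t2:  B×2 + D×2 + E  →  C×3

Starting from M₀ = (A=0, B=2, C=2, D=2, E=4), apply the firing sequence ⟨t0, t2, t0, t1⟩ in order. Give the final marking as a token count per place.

(A=3, B=0, C=1, D=0, E=1)

step 1: fire t0:  (A=0, B=2, C=2, D=2, E=4) → (A=0, B=2, C=0, D=2, E=4)
step 2: fire t2:  (A=0, B=2, C=0, D=2, E=4) → (A=0, B=0, C=3, D=0, E=3)
step 3: fire t0:  (A=0, B=0, C=3, D=0, E=3) → (A=0, B=0, C=1, D=0, E=3)
step 4: fire t1:  (A=0, B=0, C=1, D=0, E=3) → (A=3, B=0, C=1, D=0, E=1)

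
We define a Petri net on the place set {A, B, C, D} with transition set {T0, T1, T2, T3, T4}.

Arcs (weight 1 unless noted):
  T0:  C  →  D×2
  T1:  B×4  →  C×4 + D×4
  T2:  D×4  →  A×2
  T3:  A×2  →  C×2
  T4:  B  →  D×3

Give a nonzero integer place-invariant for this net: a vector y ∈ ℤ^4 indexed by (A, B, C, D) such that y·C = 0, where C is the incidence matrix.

y = (A:2, B:3, C:2, D:1)

Incidence matrix C (rows=places, cols=transitions):
       T0   T1   T2   T3   T4
    A   0    0    2   -2    0
    B   0   -4    0    0   -1
    C  -1    4    0    2    0
    D   2    4   -4    0    3

Candidate y = [2, 3, 2, 1]; check y·C column-wise:
  col T0: 2·0 + 3·0 + 2·-1 + 1·2 = 0
  col T1: 2·0 + 3·-4 + 2·4 + 1·4 = 0
  col T2: 2·2 + 3·0 + 2·0 + 1·-4 = 0
  col T3: 2·-2 + 3·0 + 2·2 + 1·0 = 0
  col T4: 2·0 + 3·-1 + 2·0 + 1·3 = 0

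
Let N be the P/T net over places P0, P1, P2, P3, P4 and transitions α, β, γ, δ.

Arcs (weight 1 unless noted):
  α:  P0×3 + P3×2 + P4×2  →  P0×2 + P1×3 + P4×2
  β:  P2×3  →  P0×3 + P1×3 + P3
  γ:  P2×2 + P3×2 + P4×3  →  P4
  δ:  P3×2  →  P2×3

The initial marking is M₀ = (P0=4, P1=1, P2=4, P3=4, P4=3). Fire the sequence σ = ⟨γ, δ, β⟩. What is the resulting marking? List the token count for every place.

step 1: fire γ:  (P0=4, P1=1, P2=4, P3=4, P4=3) → (P0=4, P1=1, P2=2, P3=2, P4=1)
step 2: fire δ:  (P0=4, P1=1, P2=2, P3=2, P4=1) → (P0=4, P1=1, P2=5, P3=0, P4=1)
step 3: fire β:  (P0=4, P1=1, P2=5, P3=0, P4=1) → (P0=7, P1=4, P2=2, P3=1, P4=1)

(P0=7, P1=4, P2=2, P3=1, P4=1)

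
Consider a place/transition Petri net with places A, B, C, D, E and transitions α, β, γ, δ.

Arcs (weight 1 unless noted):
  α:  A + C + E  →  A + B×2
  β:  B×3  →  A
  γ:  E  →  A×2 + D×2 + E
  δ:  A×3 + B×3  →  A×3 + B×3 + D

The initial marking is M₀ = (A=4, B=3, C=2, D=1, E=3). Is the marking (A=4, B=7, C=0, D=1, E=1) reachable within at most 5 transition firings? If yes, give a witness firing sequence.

step 1: fire α:  (A=4, B=3, C=2, D=1, E=3) → (A=4, B=5, C=1, D=1, E=2)
step 2: fire α:  (A=4, B=5, C=1, D=1, E=2) → (A=4, B=7, C=0, D=1, E=1)

YES — reachable via ⟨α, α⟩ (2 firings)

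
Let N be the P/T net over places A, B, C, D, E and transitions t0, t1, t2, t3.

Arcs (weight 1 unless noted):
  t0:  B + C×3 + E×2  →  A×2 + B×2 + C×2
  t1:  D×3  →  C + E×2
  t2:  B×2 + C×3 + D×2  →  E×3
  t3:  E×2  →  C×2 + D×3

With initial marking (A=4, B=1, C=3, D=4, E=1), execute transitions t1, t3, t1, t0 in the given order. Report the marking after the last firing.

(A=6, B=2, C=6, D=1, E=1)

step 1: fire t1:  (A=4, B=1, C=3, D=4, E=1) → (A=4, B=1, C=4, D=1, E=3)
step 2: fire t3:  (A=4, B=1, C=4, D=1, E=3) → (A=4, B=1, C=6, D=4, E=1)
step 3: fire t1:  (A=4, B=1, C=6, D=4, E=1) → (A=4, B=1, C=7, D=1, E=3)
step 4: fire t0:  (A=4, B=1, C=7, D=1, E=3) → (A=6, B=2, C=6, D=1, E=1)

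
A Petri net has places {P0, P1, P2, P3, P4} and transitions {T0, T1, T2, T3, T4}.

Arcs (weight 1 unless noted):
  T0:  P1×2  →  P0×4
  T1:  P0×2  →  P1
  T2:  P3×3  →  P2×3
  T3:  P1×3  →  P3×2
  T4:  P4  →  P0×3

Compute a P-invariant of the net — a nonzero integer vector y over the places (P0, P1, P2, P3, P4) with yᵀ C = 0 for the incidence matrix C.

y = (P0:1, P1:2, P2:3, P3:3, P4:3)

Incidence matrix C (rows=places, cols=transitions):
       T0   T1   T2   T3   T4
   P0   4   -2    0    0    3
   P1  -2    1    0   -3    0
   P2   0    0    3    0    0
   P3   0    0   -3    2    0
   P4   0    0    0    0   -1

Candidate y = [1, 2, 3, 3, 3]; check y·C column-wise:
  col T0: 1·4 + 2·-2 + 3·0 + 3·0 + 3·0 = 0
  col T1: 1·-2 + 2·1 + 3·0 + 3·0 + 3·0 = 0
  col T2: 1·0 + 2·0 + 3·3 + 3·-3 + 3·0 = 0
  col T3: 1·0 + 2·-3 + 3·0 + 3·2 + 3·0 = 0
  col T4: 1·3 + 2·0 + 3·0 + 3·0 + 3·-1 = 0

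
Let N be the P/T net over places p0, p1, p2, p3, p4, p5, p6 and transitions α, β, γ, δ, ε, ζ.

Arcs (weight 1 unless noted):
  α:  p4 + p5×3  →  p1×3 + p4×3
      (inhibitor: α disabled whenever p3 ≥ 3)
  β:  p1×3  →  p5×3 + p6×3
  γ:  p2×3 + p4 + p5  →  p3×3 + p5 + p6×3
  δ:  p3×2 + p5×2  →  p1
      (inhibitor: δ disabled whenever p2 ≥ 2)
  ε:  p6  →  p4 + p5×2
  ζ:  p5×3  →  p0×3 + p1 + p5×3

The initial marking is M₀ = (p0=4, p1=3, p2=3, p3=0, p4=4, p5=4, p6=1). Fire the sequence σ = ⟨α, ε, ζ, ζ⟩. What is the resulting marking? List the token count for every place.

step 1: fire α:  (p0=4, p1=3, p2=3, p3=0, p4=4, p5=4, p6=1) → (p0=4, p1=6, p2=3, p3=0, p4=6, p5=1, p6=1)
step 2: fire ε:  (p0=4, p1=6, p2=3, p3=0, p4=6, p5=1, p6=1) → (p0=4, p1=6, p2=3, p3=0, p4=7, p5=3, p6=0)
step 3: fire ζ:  (p0=4, p1=6, p2=3, p3=0, p4=7, p5=3, p6=0) → (p0=7, p1=7, p2=3, p3=0, p4=7, p5=3, p6=0)
step 4: fire ζ:  (p0=7, p1=7, p2=3, p3=0, p4=7, p5=3, p6=0) → (p0=10, p1=8, p2=3, p3=0, p4=7, p5=3, p6=0)

(p0=10, p1=8, p2=3, p3=0, p4=7, p5=3, p6=0)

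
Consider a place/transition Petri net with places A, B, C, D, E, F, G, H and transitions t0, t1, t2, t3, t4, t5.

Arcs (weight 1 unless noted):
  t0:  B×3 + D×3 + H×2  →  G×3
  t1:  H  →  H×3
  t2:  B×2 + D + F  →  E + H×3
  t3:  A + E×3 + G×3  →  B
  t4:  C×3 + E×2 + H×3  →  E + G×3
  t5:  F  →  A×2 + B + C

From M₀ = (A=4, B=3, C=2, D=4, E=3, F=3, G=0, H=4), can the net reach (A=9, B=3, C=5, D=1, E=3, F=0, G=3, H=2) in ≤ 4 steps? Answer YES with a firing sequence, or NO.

depth 0: 1 marking
depth 1: 5 markings reached so far
depth 2: 14 markings reached so far
depth 3: 30 markings reached so far
depth 4: 55 markings reached so far
target is not among the 55 markings reachable within 4 steps

NO — not reachable within 4 firings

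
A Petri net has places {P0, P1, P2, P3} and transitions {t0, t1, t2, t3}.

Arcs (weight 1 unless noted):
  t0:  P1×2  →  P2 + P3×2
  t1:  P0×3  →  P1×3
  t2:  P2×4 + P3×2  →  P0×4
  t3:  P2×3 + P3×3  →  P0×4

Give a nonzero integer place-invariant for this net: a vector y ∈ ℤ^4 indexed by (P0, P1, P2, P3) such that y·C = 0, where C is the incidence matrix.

Incidence matrix C (rows=places, cols=transitions):
       t0   t1   t2   t3
   P0   0   -3    4    4
   P1  -2    3    0    0
   P2   1    0   -4   -3
   P3   2    0   -2   -3

Candidate y = [3, 3, 2, 2]; check y·C column-wise:
  col t0: 3·0 + 3·-2 + 2·1 + 2·2 = 0
  col t1: 3·-3 + 3·3 + 2·0 + 2·0 = 0
  col t2: 3·4 + 3·0 + 2·-4 + 2·-2 = 0
  col t3: 3·4 + 3·0 + 2·-3 + 2·-3 = 0

y = (P0:3, P1:3, P2:2, P3:2)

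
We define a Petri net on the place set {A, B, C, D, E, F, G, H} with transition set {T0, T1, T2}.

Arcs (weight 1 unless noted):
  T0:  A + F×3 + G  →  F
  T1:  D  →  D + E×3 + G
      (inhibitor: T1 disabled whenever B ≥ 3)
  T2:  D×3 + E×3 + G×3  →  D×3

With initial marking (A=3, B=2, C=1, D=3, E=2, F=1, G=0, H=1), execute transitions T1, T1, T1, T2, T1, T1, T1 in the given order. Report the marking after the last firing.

(A=3, B=2, C=1, D=3, E=17, F=1, G=3, H=1)

step 1: fire T1:  (A=3, B=2, C=1, D=3, E=2, F=1, G=0, H=1) → (A=3, B=2, C=1, D=3, E=5, F=1, G=1, H=1)
step 2: fire T1:  (A=3, B=2, C=1, D=3, E=5, F=1, G=1, H=1) → (A=3, B=2, C=1, D=3, E=8, F=1, G=2, H=1)
step 3: fire T1:  (A=3, B=2, C=1, D=3, E=8, F=1, G=2, H=1) → (A=3, B=2, C=1, D=3, E=11, F=1, G=3, H=1)
step 4: fire T2:  (A=3, B=2, C=1, D=3, E=11, F=1, G=3, H=1) → (A=3, B=2, C=1, D=3, E=8, F=1, G=0, H=1)
step 5: fire T1:  (A=3, B=2, C=1, D=3, E=8, F=1, G=0, H=1) → (A=3, B=2, C=1, D=3, E=11, F=1, G=1, H=1)
step 6: fire T1:  (A=3, B=2, C=1, D=3, E=11, F=1, G=1, H=1) → (A=3, B=2, C=1, D=3, E=14, F=1, G=2, H=1)
step 7: fire T1:  (A=3, B=2, C=1, D=3, E=14, F=1, G=2, H=1) → (A=3, B=2, C=1, D=3, E=17, F=1, G=3, H=1)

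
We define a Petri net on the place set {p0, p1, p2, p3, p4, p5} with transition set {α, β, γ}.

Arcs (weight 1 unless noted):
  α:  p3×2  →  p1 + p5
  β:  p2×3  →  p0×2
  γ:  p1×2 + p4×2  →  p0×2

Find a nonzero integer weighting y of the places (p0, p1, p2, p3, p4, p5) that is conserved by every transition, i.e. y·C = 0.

y = (p0:6, p1:6, p2:4, p3:3, p4:0, p5:0)

Incidence matrix C (rows=places, cols=transitions):
        α    β    γ
   p0   0    2    2
   p1   1    0   -2
   p2   0   -3    0
   p3  -2    0    0
   p4   0    0   -2
   p5   1    0    0

Candidate y = [6, 6, 4, 3, 0, 0]; check y·C column-wise:
  col α: 6·0 + 6·1 + 4·0 + 3·-2 + 0·1 = 0
  col β: 6·2 + 6·0 + 4·-3 + 3·0 = 0
  col γ: 6·2 + 6·-2 + 4·0 + 3·0 + 0·-2 = 0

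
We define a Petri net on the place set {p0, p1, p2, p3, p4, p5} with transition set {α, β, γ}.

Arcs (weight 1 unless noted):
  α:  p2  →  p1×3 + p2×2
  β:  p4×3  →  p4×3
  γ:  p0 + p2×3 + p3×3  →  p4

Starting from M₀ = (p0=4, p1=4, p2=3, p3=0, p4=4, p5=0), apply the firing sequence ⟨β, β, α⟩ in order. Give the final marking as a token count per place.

(p0=4, p1=7, p2=4, p3=0, p4=4, p5=0)

step 1: fire β:  (p0=4, p1=4, p2=3, p3=0, p4=4, p5=0) → (p0=4, p1=4, p2=3, p3=0, p4=4, p5=0)
step 2: fire β:  (p0=4, p1=4, p2=3, p3=0, p4=4, p5=0) → (p0=4, p1=4, p2=3, p3=0, p4=4, p5=0)
step 3: fire α:  (p0=4, p1=4, p2=3, p3=0, p4=4, p5=0) → (p0=4, p1=7, p2=4, p3=0, p4=4, p5=0)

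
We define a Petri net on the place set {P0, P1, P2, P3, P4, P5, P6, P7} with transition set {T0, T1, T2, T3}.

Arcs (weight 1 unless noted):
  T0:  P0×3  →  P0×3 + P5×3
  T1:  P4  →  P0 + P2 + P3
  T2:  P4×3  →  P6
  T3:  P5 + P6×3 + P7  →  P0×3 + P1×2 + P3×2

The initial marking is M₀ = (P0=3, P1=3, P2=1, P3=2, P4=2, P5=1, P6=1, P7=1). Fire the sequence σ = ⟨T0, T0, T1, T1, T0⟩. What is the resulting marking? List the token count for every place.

(P0=5, P1=3, P2=3, P3=4, P4=0, P5=10, P6=1, P7=1)

step 1: fire T0:  (P0=3, P1=3, P2=1, P3=2, P4=2, P5=1, P6=1, P7=1) → (P0=3, P1=3, P2=1, P3=2, P4=2, P5=4, P6=1, P7=1)
step 2: fire T0:  (P0=3, P1=3, P2=1, P3=2, P4=2, P5=4, P6=1, P7=1) → (P0=3, P1=3, P2=1, P3=2, P4=2, P5=7, P6=1, P7=1)
step 3: fire T1:  (P0=3, P1=3, P2=1, P3=2, P4=2, P5=7, P6=1, P7=1) → (P0=4, P1=3, P2=2, P3=3, P4=1, P5=7, P6=1, P7=1)
step 4: fire T1:  (P0=4, P1=3, P2=2, P3=3, P4=1, P5=7, P6=1, P7=1) → (P0=5, P1=3, P2=3, P3=4, P4=0, P5=7, P6=1, P7=1)
step 5: fire T0:  (P0=5, P1=3, P2=3, P3=4, P4=0, P5=7, P6=1, P7=1) → (P0=5, P1=3, P2=3, P3=4, P4=0, P5=10, P6=1, P7=1)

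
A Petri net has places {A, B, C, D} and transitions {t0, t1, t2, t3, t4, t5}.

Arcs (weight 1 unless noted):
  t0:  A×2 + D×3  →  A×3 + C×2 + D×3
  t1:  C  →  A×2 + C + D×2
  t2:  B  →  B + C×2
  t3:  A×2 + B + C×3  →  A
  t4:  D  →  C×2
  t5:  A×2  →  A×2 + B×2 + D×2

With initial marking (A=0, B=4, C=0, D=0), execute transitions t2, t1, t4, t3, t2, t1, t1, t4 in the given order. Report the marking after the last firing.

step 1: fire t2:  (A=0, B=4, C=0, D=0) → (A=0, B=4, C=2, D=0)
step 2: fire t1:  (A=0, B=4, C=2, D=0) → (A=2, B=4, C=2, D=2)
step 3: fire t4:  (A=2, B=4, C=2, D=2) → (A=2, B=4, C=4, D=1)
step 4: fire t3:  (A=2, B=4, C=4, D=1) → (A=1, B=3, C=1, D=1)
step 5: fire t2:  (A=1, B=3, C=1, D=1) → (A=1, B=3, C=3, D=1)
step 6: fire t1:  (A=1, B=3, C=3, D=1) → (A=3, B=3, C=3, D=3)
step 7: fire t1:  (A=3, B=3, C=3, D=3) → (A=5, B=3, C=3, D=5)
step 8: fire t4:  (A=5, B=3, C=3, D=5) → (A=5, B=3, C=5, D=4)

(A=5, B=3, C=5, D=4)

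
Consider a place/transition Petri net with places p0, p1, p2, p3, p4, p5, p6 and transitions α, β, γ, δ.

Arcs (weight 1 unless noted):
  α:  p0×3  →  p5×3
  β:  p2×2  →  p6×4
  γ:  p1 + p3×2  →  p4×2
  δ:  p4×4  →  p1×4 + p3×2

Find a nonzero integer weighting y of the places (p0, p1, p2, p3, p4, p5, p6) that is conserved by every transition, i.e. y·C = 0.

y = (p0:0, p1:2, p2:0, p3:2, p4:3, p5:0, p6:0)

Incidence matrix C (rows=places, cols=transitions):
        α    β    γ    δ
   p0  -3    0    0    0
   p1   0    0   -1    4
   p2   0   -2    0    0
   p3   0    0   -2    2
   p4   0    0    2   -4
   p5   3    0    0    0
   p6   0    4    0    0

Candidate y = [0, 2, 0, 2, 3, 0, 0]; check y·C column-wise:
  col α: 0·-3 + 2·0 + 2·0 + 3·0 + 0·3 = 0
  col β: 2·0 + 0·-2 + 2·0 + 3·0 + 0·4 = 0
  col γ: 2·-1 + 2·-2 + 3·2 = 0
  col δ: 2·4 + 2·2 + 3·-4 = 0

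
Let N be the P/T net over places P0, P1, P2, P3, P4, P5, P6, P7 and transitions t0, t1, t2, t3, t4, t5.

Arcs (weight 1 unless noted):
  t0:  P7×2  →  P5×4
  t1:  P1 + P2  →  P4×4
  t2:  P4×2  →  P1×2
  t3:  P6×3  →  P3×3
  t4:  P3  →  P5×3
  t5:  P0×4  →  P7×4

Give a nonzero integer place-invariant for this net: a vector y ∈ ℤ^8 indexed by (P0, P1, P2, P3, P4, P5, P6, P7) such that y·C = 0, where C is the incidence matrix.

Incidence matrix C (rows=places, cols=transitions):
       t0   t1   t2   t3   t4   t5
   P0   0    0    0    0    0   -4
   P1   0   -1    2    0    0    0
   P2   0   -1    0    0    0    0
   P3   0    0    0    3   -1    0
   P4   0    4   -2    0    0    0
   P5   4    0    0    0    3    0
   P6   0    0    0   -3    0    0
   P7  -2    0    0    0    0    4

Candidate y = [0, 1, 3, 0, 1, 0, 0, 0]; check y·C column-wise:
  col t0: 1·0 + 3·0 + 1·0 + 0·4 + 0·-2 = 0
  col t1: 1·-1 + 3·-1 + 1·4 = 0
  col t2: 1·2 + 3·0 + 1·-2 = 0
  col t3: 1·0 + 3·0 + 0·3 + 1·0 + 0·-3 = 0
  col t4: 1·0 + 3·0 + 0·-1 + 1·0 + 0·3 = 0
  col t5: 0·-4 + 1·0 + 3·0 + 1·0 + 0·4 = 0

y = (P0:0, P1:1, P2:3, P3:0, P4:1, P5:0, P6:0, P7:0)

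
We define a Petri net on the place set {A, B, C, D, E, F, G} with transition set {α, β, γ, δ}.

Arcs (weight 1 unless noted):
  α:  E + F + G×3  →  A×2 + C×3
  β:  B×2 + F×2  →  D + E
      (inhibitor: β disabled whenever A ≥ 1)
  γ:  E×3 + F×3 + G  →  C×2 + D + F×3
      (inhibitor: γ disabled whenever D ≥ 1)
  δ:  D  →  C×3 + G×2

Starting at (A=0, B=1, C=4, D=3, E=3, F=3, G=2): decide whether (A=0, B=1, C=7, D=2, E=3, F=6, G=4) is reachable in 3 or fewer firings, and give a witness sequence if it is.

depth 0: 1 marking
depth 1: 2 markings reached so far
depth 2: 4 markings reached so far
depth 3: 6 markings reached so far
target is not among the 6 markings reachable within 3 steps

NO — not reachable within 3 firings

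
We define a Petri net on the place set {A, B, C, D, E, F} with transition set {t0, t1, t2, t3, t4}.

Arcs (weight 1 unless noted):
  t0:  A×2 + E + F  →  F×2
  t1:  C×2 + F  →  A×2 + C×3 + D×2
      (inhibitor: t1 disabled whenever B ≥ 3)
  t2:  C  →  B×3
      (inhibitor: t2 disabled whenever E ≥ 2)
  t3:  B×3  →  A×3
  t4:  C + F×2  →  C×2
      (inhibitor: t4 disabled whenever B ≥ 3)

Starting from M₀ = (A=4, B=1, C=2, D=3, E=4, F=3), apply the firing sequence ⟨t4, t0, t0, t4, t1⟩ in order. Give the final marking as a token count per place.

(A=2, B=1, C=5, D=5, E=2, F=0)

step 1: fire t4:  (A=4, B=1, C=2, D=3, E=4, F=3) → (A=4, B=1, C=3, D=3, E=4, F=1)
step 2: fire t0:  (A=4, B=1, C=3, D=3, E=4, F=1) → (A=2, B=1, C=3, D=3, E=3, F=2)
step 3: fire t0:  (A=2, B=1, C=3, D=3, E=3, F=2) → (A=0, B=1, C=3, D=3, E=2, F=3)
step 4: fire t4:  (A=0, B=1, C=3, D=3, E=2, F=3) → (A=0, B=1, C=4, D=3, E=2, F=1)
step 5: fire t1:  (A=0, B=1, C=4, D=3, E=2, F=1) → (A=2, B=1, C=5, D=5, E=2, F=0)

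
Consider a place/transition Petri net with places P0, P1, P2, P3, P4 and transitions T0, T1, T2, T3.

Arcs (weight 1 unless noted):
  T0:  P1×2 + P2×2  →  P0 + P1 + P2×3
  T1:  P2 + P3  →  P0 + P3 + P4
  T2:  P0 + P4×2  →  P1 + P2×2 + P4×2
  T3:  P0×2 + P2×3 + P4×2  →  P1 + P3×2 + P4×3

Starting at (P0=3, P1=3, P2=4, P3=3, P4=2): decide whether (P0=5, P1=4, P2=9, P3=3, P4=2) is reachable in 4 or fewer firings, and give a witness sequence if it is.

depth 0: 1 marking
depth 1: 5 markings reached so far
depth 2: 14 markings reached so far
depth 3: 27 markings reached so far
depth 4: 48 markings reached so far
target is not among the 48 markings reachable within 4 steps

NO — not reachable within 4 firings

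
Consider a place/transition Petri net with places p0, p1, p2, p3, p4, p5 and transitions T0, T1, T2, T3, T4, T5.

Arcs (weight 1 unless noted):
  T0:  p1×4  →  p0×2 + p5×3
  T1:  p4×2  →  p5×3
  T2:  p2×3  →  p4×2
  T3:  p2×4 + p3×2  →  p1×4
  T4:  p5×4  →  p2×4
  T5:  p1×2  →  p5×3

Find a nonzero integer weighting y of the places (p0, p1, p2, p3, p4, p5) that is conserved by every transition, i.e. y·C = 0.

Incidence matrix C (rows=places, cols=transitions):
       T0   T1   T2   T3   T4   T5
   p0   2    0    0    0    0    0
   p1  -4    0    0    4    0   -2
   p2   0    0   -3   -4    4    0
   p3   0    0    0   -2    0    0
   p4   0   -2    2    0    0    0
   p5   3    3    0    0   -4    3

Candidate y = [3, 3, 2, 2, 3, 2]; check y·C column-wise:
  col T0: 3·2 + 3·-4 + 2·0 + 2·0 + 3·0 + 2·3 = 0
  col T1: 3·0 + 3·0 + 2·0 + 2·0 + 3·-2 + 2·3 = 0
  col T2: 3·0 + 3·0 + 2·-3 + 2·0 + 3·2 + 2·0 = 0
  col T3: 3·0 + 3·4 + 2·-4 + 2·-2 + 3·0 + 2·0 = 0
  col T4: 3·0 + 3·0 + 2·4 + 2·0 + 3·0 + 2·-4 = 0
  col T5: 3·0 + 3·-2 + 2·0 + 2·0 + 3·0 + 2·3 = 0

y = (p0:3, p1:3, p2:2, p3:2, p4:3, p5:2)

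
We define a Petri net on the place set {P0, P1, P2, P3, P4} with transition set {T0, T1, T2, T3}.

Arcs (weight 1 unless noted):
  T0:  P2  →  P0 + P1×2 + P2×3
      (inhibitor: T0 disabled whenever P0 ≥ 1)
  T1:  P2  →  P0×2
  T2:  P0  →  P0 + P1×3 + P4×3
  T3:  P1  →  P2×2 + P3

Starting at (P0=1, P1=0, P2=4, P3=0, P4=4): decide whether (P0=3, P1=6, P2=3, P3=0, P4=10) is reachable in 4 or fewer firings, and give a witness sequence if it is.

step 1: fire T1:  (P0=1, P1=0, P2=4, P3=0, P4=4) → (P0=3, P1=0, P2=3, P3=0, P4=4)
step 2: fire T2:  (P0=3, P1=0, P2=3, P3=0, P4=4) → (P0=3, P1=3, P2=3, P3=0, P4=7)
step 3: fire T2:  (P0=3, P1=3, P2=3, P3=0, P4=7) → (P0=3, P1=6, P2=3, P3=0, P4=10)

YES — reachable via ⟨T1, T2, T2⟩ (3 firings)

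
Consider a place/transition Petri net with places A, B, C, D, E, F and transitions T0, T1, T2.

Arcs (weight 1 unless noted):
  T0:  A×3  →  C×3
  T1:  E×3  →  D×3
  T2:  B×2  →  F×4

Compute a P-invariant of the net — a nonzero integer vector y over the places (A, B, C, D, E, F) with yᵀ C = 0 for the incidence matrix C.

y = (A:1, B:0, C:1, D:0, E:0, F:0)

Incidence matrix C (rows=places, cols=transitions):
       T0   T1   T2
    A  -3    0    0
    B   0    0   -2
    C   3    0    0
    D   0    3    0
    E   0   -3    0
    F   0    0    4

Candidate y = [1, 0, 1, 0, 0, 0]; check y·C column-wise:
  col T0: 1·-3 + 1·3 = 0
  col T1: 1·0 + 1·0 + 0·3 + 0·-3 = 0
  col T2: 1·0 + 0·-2 + 1·0 + 0·4 = 0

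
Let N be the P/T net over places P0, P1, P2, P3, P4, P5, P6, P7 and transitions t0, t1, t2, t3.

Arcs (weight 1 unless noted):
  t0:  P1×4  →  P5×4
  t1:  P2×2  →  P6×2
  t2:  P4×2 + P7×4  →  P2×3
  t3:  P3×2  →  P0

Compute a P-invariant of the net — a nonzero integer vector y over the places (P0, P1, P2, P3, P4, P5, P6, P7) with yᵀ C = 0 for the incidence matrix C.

y = (P0:2, P1:0, P2:0, P3:1, P4:0, P5:0, P6:0, P7:0)

Incidence matrix C (rows=places, cols=transitions):
       t0   t1   t2   t3
   P0   0    0    0    1
   P1  -4    0    0    0
   P2   0   -2    3    0
   P3   0    0    0   -2
   P4   0    0   -2    0
   P5   4    0    0    0
   P6   0    2    0    0
   P7   0    0   -4    0

Candidate y = [2, 0, 0, 1, 0, 0, 0, 0]; check y·C column-wise:
  col t0: 2·0 + 0·-4 + 1·0 + 0·4 = 0
  col t1: 2·0 + 0·-2 + 1·0 + 0·2 = 0
  col t2: 2·0 + 0·3 + 1·0 + 0·-2 + 0·-4 = 0
  col t3: 2·1 + 1·-2 = 0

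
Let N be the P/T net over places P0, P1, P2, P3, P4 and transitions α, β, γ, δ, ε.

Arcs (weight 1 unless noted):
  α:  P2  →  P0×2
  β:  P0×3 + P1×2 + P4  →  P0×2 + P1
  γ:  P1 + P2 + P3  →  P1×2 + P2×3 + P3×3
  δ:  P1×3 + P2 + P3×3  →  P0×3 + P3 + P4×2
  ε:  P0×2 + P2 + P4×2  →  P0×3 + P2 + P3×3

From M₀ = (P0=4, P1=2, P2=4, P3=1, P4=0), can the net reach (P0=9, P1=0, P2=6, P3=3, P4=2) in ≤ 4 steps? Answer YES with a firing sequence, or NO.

depth 0: 1 marking
depth 1: 3 markings reached so far
depth 2: 7 markings reached so far
depth 3: 14 markings reached so far
depth 4: 24 markings reached so far
target is not among the 24 markings reachable within 4 steps

NO — not reachable within 4 firings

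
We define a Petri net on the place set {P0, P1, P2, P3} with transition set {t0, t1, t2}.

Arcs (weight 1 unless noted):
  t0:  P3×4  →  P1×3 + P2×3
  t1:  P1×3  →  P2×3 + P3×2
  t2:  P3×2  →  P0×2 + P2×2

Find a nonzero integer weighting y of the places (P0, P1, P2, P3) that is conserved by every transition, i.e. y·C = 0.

y = (P0:2, P1:3, P2:1, P3:3)

Incidence matrix C (rows=places, cols=transitions):
       t0   t1   t2
   P0   0    0    2
   P1   3   -3    0
   P2   3    3    2
   P3  -4    2   -2

Candidate y = [2, 3, 1, 3]; check y·C column-wise:
  col t0: 2·0 + 3·3 + 1·3 + 3·-4 = 0
  col t1: 2·0 + 3·-3 + 1·3 + 3·2 = 0
  col t2: 2·2 + 3·0 + 1·2 + 3·-2 = 0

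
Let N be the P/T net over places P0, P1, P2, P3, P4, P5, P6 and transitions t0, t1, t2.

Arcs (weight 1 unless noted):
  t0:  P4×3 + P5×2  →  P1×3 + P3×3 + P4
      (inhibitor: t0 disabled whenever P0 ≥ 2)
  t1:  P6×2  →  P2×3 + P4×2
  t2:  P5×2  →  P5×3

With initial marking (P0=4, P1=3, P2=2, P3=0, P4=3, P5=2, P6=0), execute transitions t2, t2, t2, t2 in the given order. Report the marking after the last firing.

(P0=4, P1=3, P2=2, P3=0, P4=3, P5=6, P6=0)

step 1: fire t2:  (P0=4, P1=3, P2=2, P3=0, P4=3, P5=2, P6=0) → (P0=4, P1=3, P2=2, P3=0, P4=3, P5=3, P6=0)
step 2: fire t2:  (P0=4, P1=3, P2=2, P3=0, P4=3, P5=3, P6=0) → (P0=4, P1=3, P2=2, P3=0, P4=3, P5=4, P6=0)
step 3: fire t2:  (P0=4, P1=3, P2=2, P3=0, P4=3, P5=4, P6=0) → (P0=4, P1=3, P2=2, P3=0, P4=3, P5=5, P6=0)
step 4: fire t2:  (P0=4, P1=3, P2=2, P3=0, P4=3, P5=5, P6=0) → (P0=4, P1=3, P2=2, P3=0, P4=3, P5=6, P6=0)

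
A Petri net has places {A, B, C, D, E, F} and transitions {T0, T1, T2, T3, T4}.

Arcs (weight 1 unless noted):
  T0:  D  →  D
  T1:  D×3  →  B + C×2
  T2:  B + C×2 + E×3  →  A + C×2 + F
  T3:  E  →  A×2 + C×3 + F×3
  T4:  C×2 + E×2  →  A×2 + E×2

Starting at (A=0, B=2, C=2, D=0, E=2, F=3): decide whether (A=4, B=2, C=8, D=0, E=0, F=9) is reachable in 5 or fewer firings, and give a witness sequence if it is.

step 1: fire T3:  (A=0, B=2, C=2, D=0, E=2, F=3) → (A=2, B=2, C=5, D=0, E=1, F=6)
step 2: fire T3:  (A=2, B=2, C=5, D=0, E=1, F=6) → (A=4, B=2, C=8, D=0, E=0, F=9)

YES — reachable via ⟨T3, T3⟩ (2 firings)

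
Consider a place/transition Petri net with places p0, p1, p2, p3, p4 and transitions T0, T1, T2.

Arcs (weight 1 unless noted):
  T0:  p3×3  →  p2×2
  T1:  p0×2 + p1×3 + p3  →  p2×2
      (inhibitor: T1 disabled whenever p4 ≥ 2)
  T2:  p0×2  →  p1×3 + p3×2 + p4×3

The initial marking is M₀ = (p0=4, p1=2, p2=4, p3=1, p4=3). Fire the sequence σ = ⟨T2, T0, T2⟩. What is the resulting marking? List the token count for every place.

(p0=0, p1=8, p2=6, p3=2, p4=9)

step 1: fire T2:  (p0=4, p1=2, p2=4, p3=1, p4=3) → (p0=2, p1=5, p2=4, p3=3, p4=6)
step 2: fire T0:  (p0=2, p1=5, p2=4, p3=3, p4=6) → (p0=2, p1=5, p2=6, p3=0, p4=6)
step 3: fire T2:  (p0=2, p1=5, p2=6, p3=0, p4=6) → (p0=0, p1=8, p2=6, p3=2, p4=9)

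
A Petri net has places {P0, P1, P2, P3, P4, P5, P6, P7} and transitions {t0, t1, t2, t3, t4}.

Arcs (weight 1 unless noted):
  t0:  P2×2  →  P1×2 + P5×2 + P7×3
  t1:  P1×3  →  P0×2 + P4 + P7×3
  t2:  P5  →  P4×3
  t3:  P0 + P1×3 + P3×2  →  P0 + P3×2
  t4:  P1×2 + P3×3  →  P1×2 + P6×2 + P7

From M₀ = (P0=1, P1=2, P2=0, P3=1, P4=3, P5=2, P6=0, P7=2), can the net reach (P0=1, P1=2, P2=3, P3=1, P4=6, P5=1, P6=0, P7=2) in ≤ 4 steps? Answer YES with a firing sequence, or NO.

NO — not reachable within 4 firings

depth 0: 1 marking
depth 1: 2 markings reached so far
depth 2: 3 markings reached so far
depth 3: 3 markings reached so far
(frontier empty at depth 3; search complete)
target is not among the 3 markings reachable within 4 steps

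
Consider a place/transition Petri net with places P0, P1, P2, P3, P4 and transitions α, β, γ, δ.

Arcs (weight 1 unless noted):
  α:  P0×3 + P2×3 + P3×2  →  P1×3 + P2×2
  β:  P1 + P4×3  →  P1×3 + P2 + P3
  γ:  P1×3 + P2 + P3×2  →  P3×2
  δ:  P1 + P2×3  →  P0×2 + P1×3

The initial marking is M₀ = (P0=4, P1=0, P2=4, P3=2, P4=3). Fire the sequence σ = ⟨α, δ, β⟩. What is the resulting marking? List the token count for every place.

(P0=3, P1=7, P2=1, P3=1, P4=0)

step 1: fire α:  (P0=4, P1=0, P2=4, P3=2, P4=3) → (P0=1, P1=3, P2=3, P3=0, P4=3)
step 2: fire δ:  (P0=1, P1=3, P2=3, P3=0, P4=3) → (P0=3, P1=5, P2=0, P3=0, P4=3)
step 3: fire β:  (P0=3, P1=5, P2=0, P3=0, P4=3) → (P0=3, P1=7, P2=1, P3=1, P4=0)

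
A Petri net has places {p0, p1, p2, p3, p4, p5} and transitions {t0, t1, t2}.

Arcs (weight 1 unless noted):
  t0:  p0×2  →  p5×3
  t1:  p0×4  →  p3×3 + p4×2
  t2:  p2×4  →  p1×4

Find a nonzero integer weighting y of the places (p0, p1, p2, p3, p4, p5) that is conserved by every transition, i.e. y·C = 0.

y = (p0:0, p1:1, p2:1, p3:0, p4:0, p5:0)

Incidence matrix C (rows=places, cols=transitions):
       t0   t1   t2
   p0  -2   -4    0
   p1   0    0    4
   p2   0    0   -4
   p3   0    3    0
   p4   0    2    0
   p5   3    0    0

Candidate y = [0, 1, 1, 0, 0, 0]; check y·C column-wise:
  col t0: 0·-2 + 1·0 + 1·0 + 0·3 = 0
  col t1: 0·-4 + 1·0 + 1·0 + 0·3 + 0·2 = 0
  col t2: 1·4 + 1·-4 = 0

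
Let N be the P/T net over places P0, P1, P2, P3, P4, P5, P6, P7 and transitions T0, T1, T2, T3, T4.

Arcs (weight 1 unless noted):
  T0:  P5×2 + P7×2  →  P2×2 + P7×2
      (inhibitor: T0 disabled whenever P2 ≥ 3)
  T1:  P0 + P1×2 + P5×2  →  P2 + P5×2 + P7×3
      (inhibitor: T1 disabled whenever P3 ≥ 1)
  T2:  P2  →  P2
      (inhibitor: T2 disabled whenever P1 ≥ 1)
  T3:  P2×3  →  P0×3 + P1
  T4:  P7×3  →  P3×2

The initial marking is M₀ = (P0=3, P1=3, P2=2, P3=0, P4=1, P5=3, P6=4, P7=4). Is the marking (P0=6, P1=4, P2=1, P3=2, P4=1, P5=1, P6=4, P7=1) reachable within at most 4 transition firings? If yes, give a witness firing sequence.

YES — reachable via ⟨T0, T3, T4⟩ (3 firings)

step 1: fire T0:  (P0=3, P1=3, P2=2, P3=0, P4=1, P5=3, P6=4, P7=4) → (P0=3, P1=3, P2=4, P3=0, P4=1, P5=1, P6=4, P7=4)
step 2: fire T3:  (P0=3, P1=3, P2=4, P3=0, P4=1, P5=1, P6=4, P7=4) → (P0=6, P1=4, P2=1, P3=0, P4=1, P5=1, P6=4, P7=4)
step 3: fire T4:  (P0=6, P1=4, P2=1, P3=0, P4=1, P5=1, P6=4, P7=4) → (P0=6, P1=4, P2=1, P3=2, P4=1, P5=1, P6=4, P7=1)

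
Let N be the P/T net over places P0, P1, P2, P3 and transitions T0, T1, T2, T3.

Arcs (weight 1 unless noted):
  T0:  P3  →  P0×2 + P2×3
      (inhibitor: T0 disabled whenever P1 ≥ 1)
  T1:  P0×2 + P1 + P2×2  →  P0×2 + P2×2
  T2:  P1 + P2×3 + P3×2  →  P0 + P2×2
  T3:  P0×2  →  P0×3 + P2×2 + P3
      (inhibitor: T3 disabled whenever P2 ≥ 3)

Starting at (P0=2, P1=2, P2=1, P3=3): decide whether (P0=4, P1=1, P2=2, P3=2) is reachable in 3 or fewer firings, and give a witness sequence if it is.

step 1: fire T3:  (P0=2, P1=2, P2=1, P3=3) → (P0=3, P1=2, P2=3, P3=4)
step 2: fire T2:  (P0=3, P1=2, P2=3, P3=4) → (P0=4, P1=1, P2=2, P3=2)

YES — reachable via ⟨T3, T2⟩ (2 firings)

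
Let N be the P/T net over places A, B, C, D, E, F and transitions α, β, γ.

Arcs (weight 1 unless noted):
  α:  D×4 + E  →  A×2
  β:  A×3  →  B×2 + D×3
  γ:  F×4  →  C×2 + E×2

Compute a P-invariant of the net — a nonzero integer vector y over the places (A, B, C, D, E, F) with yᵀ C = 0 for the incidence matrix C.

Incidence matrix C (rows=places, cols=transitions):
        α    β    γ
    A   2   -3    0
    B   0    2    0
    C   0    0    2
    D  -4    3    0
    E  -1    0    2
    F   0    0   -4

Candidate y = [4, 3, 0, 2, 0, 0]; check y·C column-wise:
  col α: 4·2 + 3·0 + 2·-4 + 0·-1 = 0
  col β: 4·-3 + 3·2 + 2·3 = 0
  col γ: 4·0 + 3·0 + 0·2 + 2·0 + 0·2 + 0·-4 = 0

y = (A:4, B:3, C:0, D:2, E:0, F:0)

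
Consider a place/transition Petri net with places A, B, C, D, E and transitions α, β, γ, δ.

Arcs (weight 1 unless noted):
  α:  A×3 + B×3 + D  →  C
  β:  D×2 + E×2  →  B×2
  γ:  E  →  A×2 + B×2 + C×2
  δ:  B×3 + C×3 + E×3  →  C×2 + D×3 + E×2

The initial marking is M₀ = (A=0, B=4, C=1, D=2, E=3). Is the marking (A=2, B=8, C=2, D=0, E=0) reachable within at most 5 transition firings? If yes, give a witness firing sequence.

NO — not reachable within 5 firings

depth 0: 1 marking
depth 1: 3 markings reached so far
depth 2: 5 markings reached so far
depth 3: 7 markings reached so far
depth 4: 8 markings reached so far
depth 5: 9 markings reached so far
target is not among the 9 markings reachable within 5 steps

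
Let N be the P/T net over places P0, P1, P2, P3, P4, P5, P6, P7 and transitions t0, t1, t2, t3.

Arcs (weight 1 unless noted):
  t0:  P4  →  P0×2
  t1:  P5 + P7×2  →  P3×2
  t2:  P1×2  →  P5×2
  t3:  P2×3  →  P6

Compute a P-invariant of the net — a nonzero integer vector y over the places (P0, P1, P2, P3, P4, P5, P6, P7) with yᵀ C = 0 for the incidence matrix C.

Incidence matrix C (rows=places, cols=transitions):
       t0   t1   t2   t3
   P0   2    0    0    0
   P1   0    0   -2    0
   P2   0    0    0   -3
   P3   0    2    0    0
   P4  -1    0    0    0
   P5   0   -1    2    0
   P6   0    0    0    1
   P7   0   -2    0    0

Candidate y = [1, 0, 0, 0, 2, 0, 0, 0]; check y·C column-wise:
  col t0: 1·2 + 2·-1 = 0
  col t1: 1·0 + 0·2 + 2·0 + 0·-1 + 0·-2 = 0
  col t2: 1·0 + 0·-2 + 2·0 + 0·2 = 0
  col t3: 1·0 + 0·-3 + 2·0 + 0·1 = 0

y = (P0:1, P1:0, P2:0, P3:0, P4:2, P5:0, P6:0, P7:0)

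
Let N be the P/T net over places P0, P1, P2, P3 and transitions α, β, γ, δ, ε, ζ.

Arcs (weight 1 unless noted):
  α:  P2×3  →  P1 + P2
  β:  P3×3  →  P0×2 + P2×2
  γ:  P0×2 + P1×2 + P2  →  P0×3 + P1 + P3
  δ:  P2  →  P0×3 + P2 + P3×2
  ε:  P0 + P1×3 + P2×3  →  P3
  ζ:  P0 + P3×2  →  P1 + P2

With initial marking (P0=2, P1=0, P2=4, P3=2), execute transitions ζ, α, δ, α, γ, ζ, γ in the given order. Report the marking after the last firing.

step 1: fire ζ:  (P0=2, P1=0, P2=4, P3=2) → (P0=1, P1=1, P2=5, P3=0)
step 2: fire α:  (P0=1, P1=1, P2=5, P3=0) → (P0=1, P1=2, P2=3, P3=0)
step 3: fire δ:  (P0=1, P1=2, P2=3, P3=0) → (P0=4, P1=2, P2=3, P3=2)
step 4: fire α:  (P0=4, P1=2, P2=3, P3=2) → (P0=4, P1=3, P2=1, P3=2)
step 5: fire γ:  (P0=4, P1=3, P2=1, P3=2) → (P0=5, P1=2, P2=0, P3=3)
step 6: fire ζ:  (P0=5, P1=2, P2=0, P3=3) → (P0=4, P1=3, P2=1, P3=1)
step 7: fire γ:  (P0=4, P1=3, P2=1, P3=1) → (P0=5, P1=2, P2=0, P3=2)

(P0=5, P1=2, P2=0, P3=2)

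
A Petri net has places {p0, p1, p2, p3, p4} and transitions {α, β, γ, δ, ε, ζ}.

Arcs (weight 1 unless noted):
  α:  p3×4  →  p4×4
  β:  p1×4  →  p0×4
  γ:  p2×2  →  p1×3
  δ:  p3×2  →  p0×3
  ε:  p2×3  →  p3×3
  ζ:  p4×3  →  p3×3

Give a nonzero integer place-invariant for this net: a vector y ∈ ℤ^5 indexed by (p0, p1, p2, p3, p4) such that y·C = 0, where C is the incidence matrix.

y = (p0:2, p1:2, p2:3, p3:3, p4:3)

Incidence matrix C (rows=places, cols=transitions):
        α    β    γ    δ    ε    ζ
   p0   0    4    0    3    0    0
   p1   0   -4    3    0    0    0
   p2   0    0   -2    0   -3    0
   p3  -4    0    0   -2    3    3
   p4   4    0    0    0    0   -3

Candidate y = [2, 2, 3, 3, 3]; check y·C column-wise:
  col α: 2·0 + 2·0 + 3·0 + 3·-4 + 3·4 = 0
  col β: 2·4 + 2·-4 + 3·0 + 3·0 + 3·0 = 0
  col γ: 2·0 + 2·3 + 3·-2 + 3·0 + 3·0 = 0
  col δ: 2·3 + 2·0 + 3·0 + 3·-2 + 3·0 = 0
  col ε: 2·0 + 2·0 + 3·-3 + 3·3 + 3·0 = 0
  col ζ: 2·0 + 2·0 + 3·0 + 3·3 + 3·-3 = 0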